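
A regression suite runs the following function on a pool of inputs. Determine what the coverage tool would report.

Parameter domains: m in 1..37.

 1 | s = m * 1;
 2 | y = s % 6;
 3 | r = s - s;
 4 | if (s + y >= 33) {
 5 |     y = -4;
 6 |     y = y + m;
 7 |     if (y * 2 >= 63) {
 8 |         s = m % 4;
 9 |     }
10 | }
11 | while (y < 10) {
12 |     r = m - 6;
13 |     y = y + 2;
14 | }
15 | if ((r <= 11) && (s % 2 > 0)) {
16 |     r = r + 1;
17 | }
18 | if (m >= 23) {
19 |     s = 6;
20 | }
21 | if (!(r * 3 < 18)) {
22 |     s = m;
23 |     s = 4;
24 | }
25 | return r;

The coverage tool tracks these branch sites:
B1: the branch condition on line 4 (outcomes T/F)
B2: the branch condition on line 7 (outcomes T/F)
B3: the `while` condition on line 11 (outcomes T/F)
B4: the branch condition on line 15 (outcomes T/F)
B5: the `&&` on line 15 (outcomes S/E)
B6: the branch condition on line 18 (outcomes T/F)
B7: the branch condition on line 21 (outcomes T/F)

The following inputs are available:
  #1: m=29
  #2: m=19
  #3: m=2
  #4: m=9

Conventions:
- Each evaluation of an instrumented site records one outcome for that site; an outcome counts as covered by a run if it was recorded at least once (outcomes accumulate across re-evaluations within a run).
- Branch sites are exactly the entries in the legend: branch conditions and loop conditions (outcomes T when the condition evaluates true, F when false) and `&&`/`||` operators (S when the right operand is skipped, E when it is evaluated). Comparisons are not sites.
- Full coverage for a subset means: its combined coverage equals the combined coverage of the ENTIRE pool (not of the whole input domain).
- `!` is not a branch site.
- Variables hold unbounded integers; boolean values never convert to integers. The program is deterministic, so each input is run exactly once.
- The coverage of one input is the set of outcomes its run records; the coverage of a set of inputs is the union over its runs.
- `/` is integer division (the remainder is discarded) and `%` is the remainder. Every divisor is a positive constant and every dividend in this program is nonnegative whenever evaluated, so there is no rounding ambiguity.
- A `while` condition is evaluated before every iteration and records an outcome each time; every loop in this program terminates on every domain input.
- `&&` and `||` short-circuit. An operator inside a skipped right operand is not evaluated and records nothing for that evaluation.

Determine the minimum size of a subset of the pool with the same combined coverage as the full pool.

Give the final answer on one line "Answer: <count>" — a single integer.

#1 (m=29) -> covered: B1=T, B2=F, B3=F, B4=T, B5=E, B6=T, B7=F
#2 (m=19) -> covered: B1=F, B3=T, B3=F, B4=F, B5=S, B6=F, B7=T
#3 (m=2) -> covered: B1=F, B3=T, B3=F, B4=F, B5=E, B6=F, B7=F
#4 (m=9) -> covered: B1=F, B3=T, B3=F, B4=T, B5=E, B6=F, B7=F
union over all inputs: B1=T, B1=F, B2=F, B3=T, B3=F, B4=T, B4=F, B5=S, B5=E, B6=T, B6=F, B7=T, B7=F (13 outcomes)
every size-1 subset falls short of the 13 outcomes (best: 7/13)
the canonical winner is {1, 2}: size 2, full 13-outcome coverage, earliest index list among size-2 covers

Answer: 2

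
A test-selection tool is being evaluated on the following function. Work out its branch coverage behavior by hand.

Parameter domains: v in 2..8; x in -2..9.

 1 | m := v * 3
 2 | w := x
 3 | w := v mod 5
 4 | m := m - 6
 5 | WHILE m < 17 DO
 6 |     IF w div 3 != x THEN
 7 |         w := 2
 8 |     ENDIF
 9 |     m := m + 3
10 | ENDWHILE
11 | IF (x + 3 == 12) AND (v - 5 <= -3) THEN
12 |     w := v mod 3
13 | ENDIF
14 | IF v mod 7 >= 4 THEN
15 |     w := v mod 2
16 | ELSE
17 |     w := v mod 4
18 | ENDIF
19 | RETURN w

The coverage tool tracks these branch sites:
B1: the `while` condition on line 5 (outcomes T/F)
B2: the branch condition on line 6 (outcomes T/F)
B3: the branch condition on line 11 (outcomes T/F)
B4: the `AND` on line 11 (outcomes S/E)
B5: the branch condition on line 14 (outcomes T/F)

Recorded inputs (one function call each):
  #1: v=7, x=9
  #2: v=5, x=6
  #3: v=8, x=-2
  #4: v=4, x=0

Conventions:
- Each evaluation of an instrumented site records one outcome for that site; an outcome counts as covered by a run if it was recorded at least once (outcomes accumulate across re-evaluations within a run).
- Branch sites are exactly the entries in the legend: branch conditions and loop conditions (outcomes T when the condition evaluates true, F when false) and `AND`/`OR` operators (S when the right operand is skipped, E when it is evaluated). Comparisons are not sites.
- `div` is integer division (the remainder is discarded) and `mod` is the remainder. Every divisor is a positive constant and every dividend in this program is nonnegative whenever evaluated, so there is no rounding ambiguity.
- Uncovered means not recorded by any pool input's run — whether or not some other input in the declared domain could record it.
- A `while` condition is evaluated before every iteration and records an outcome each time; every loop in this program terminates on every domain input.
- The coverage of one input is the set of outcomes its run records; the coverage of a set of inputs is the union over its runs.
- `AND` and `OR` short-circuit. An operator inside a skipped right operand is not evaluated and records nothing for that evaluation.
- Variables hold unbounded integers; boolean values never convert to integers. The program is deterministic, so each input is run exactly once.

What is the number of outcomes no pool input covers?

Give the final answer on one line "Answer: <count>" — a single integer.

input #1 (v=7, x=9): events B1->T, B2->T, B1->F, B4->E, B3->F, B5->F; covers B1=T, B1=F, B2=T, B3=F, B4=E, B5=F
input #2 (v=5, x=6): events B1->T, B2->T, B1->T, B2->T, B1->T, B2->T, B1->F, B4->S, B3->F, B5->T; covers B1=T, B1=F, B2=T, B3=F, B4=S, B5=T
input #3 (v=8, x=-2): events B1->F, B4->S, B3->F, B5->F; covers B1=F, B3=F, B4=S, B5=F
input #4 (v=4, x=0): events B1->T, B2->T, B1->T, B2->F, B1->T, B2->F, B1->T, B2->F, B1->F, B4->S, B3->F, B5->T; covers B1=T, B1=F, B2=T, B2=F, B3=F, B4=S, B5=T
union over the pool: B1=T, B1=F, B2=T, B2=F, B3=F, B4=S, B4=E, B5=T, B5=F
uncovered (1 of 10): B3=T

Answer: 1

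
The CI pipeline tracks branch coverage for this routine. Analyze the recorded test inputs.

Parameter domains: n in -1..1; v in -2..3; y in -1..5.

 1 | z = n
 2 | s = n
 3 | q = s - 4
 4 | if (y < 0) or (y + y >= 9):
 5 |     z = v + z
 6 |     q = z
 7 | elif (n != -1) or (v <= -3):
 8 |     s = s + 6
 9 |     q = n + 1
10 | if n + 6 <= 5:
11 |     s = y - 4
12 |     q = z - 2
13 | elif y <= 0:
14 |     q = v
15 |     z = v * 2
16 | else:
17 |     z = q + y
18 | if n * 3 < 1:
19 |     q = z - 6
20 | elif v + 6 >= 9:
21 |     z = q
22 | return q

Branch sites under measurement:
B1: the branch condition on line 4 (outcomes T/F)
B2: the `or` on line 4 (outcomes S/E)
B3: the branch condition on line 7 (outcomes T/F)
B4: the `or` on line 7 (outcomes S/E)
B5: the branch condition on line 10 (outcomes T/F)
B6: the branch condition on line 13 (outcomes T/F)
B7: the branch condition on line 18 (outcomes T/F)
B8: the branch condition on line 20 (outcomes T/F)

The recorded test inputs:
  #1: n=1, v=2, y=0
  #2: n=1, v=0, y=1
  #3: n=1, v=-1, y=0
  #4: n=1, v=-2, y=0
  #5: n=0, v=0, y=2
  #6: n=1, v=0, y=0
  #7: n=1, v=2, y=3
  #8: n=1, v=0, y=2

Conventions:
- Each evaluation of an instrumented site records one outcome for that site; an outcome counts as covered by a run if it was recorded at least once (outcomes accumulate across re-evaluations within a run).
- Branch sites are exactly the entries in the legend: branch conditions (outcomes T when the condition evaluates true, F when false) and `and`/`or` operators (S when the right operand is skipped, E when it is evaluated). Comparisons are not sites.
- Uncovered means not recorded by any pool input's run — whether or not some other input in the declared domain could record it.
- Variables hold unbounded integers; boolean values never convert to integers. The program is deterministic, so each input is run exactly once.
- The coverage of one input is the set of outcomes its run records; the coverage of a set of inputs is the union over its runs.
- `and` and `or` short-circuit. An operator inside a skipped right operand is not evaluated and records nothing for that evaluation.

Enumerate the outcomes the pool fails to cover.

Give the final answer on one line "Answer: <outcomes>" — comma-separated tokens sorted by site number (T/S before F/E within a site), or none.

run #1 (n=1, v=2, y=0) records B1=F, B2=E, B3=T, B4=S, B5=F, B6=T, B7=F, B8=F
run #2 (n=1, v=0, y=1) records B1=F, B2=E, B3=T, B4=S, B5=F, B6=F, B7=F, B8=F
run #3 (n=1, v=-1, y=0) records B1=F, B2=E, B3=T, B4=S, B5=F, B6=T, B7=F, B8=F
run #4 (n=1, v=-2, y=0) records B1=F, B2=E, B3=T, B4=S, B5=F, B6=T, B7=F, B8=F
run #5 (n=0, v=0, y=2) records B1=F, B2=E, B3=T, B4=S, B5=F, B6=F, B7=T
run #6 (n=1, v=0, y=0) records B1=F, B2=E, B3=T, B4=S, B5=F, B6=T, B7=F, B8=F
run #7 (n=1, v=2, y=3) records B1=F, B2=E, B3=T, B4=S, B5=F, B6=F, B7=F, B8=F
run #8 (n=1, v=0, y=2) records B1=F, B2=E, B3=T, B4=S, B5=F, B6=F, B7=F, B8=F
union over the pool: B1=F, B2=E, B3=T, B4=S, B5=F, B6=T, B6=F, B7=T, B7=F, B8=F
uncovered (6 of 16): B1=T, B2=S, B3=F, B4=E, B5=T, B8=T

Answer: B1=T, B2=S, B3=F, B4=E, B5=T, B8=T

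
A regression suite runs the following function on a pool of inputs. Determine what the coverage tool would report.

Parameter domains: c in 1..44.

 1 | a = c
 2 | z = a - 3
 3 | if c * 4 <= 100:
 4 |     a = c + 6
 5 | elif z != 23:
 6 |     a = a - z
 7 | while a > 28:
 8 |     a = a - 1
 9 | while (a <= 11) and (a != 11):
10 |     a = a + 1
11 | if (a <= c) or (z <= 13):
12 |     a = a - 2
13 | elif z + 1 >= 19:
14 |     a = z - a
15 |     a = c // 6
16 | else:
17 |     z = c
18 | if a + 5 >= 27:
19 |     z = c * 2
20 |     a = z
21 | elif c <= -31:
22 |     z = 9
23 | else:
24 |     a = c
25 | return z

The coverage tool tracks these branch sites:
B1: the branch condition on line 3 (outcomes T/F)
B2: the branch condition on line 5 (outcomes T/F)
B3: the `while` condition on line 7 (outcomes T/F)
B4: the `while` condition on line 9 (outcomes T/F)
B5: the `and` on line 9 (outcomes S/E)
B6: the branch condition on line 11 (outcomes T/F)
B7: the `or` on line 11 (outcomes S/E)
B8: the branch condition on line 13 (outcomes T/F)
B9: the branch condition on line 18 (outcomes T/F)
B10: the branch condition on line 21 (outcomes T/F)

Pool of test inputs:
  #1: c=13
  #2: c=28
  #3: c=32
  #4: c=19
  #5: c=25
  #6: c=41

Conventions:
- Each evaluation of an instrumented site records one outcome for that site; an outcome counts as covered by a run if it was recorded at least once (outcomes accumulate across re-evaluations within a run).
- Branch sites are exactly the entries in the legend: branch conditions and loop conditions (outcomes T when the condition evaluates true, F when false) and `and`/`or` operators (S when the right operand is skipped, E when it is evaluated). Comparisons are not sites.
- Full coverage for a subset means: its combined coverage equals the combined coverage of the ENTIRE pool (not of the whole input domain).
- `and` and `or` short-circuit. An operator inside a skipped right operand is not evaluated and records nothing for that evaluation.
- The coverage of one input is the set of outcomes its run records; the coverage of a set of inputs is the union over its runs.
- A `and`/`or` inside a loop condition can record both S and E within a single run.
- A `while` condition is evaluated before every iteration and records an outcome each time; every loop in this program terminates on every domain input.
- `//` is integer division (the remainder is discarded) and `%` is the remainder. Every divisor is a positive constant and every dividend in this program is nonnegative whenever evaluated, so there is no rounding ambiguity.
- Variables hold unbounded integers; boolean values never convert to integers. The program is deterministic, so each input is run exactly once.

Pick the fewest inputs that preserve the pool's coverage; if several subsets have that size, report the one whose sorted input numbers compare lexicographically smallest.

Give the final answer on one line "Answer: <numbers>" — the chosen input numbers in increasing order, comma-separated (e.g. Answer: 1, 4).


#1 (c=13) -> B1->T, B3->F, B5->S, B4->F, B7->E, B6->T, B9->F, B10->F; covered: B1=T, B3=F, B4=F, B5=S, B6=T, B7=E, B9=F, B10=F
#2 (c=28) -> B1->F, B2->T, B3->F, B5->E, B4->T, B5->E, B4->T, B5->E, B4->T, B5->E, B4->T, B5->E, B4->T, B5->E, ...; covered: B1=F, B2=T, B3=F, B4=T, B4=F, B5=E, B6=T, B7=S, B9=F, B10=F
#3 (c=32) -> B1->F, B2->T, B3->F, B5->E, B4->T, B5->E, B4->T, B5->E, B4->T, B5->E, B4->T, B5->E, B4->T, B5->E, ...; covered: B1=F, B2=T, B3=F, B4=T, B4=F, B5=E, B6=T, B7=S, B9=F, B10=F
#4 (c=19) -> B1->T, B3->F, B5->S, B4->F, B7->E, B6->F, B8->F, B9->T; covered: B1=T, B3=F, B4=F, B5=S, B6=F, B7=E, B8=F, B9=T
#5 (c=25) -> B1->T, B3->T, B3->T, B3->T, B3->F, B5->S, B4->F, B7->E, B6->F, B8->T, B9->F, B10->F; covered: B1=T, B3=T, B3=F, B4=F, B5=S, B6=F, B7=E, B8=T, B9=F, B10=F
#6 (c=41) -> B1->F, B2->T, B3->F, B5->E, B4->T, B5->E, B4->T, B5->E, B4->T, B5->E, B4->T, B5->E, B4->T, B5->E, ...; covered: B1=F, B2=T, B3=F, B4=T, B4=F, B5=E, B6=T, B7=S, B9=F, B10=F
pool-wide coverage (18 outcomes): B1=T, B1=F, B2=T, B3=T, B3=F, B4=T, B4=F, B5=S, B5=E, B6=T, B6=F, B7=S, B7=E, B8=T, B8=F, B9=T, B9=F, B10=F
no size-1 subset reaches all 18 outcomes (best union: 10/18)
no size-2 subset reaches all 18 outcomes (best union: 16/18)
inputs {2, 4, 5} (size 3) cover everything; no size-3 subset with a lexicographically smaller index list covers all 18
Answer: 2, 4, 5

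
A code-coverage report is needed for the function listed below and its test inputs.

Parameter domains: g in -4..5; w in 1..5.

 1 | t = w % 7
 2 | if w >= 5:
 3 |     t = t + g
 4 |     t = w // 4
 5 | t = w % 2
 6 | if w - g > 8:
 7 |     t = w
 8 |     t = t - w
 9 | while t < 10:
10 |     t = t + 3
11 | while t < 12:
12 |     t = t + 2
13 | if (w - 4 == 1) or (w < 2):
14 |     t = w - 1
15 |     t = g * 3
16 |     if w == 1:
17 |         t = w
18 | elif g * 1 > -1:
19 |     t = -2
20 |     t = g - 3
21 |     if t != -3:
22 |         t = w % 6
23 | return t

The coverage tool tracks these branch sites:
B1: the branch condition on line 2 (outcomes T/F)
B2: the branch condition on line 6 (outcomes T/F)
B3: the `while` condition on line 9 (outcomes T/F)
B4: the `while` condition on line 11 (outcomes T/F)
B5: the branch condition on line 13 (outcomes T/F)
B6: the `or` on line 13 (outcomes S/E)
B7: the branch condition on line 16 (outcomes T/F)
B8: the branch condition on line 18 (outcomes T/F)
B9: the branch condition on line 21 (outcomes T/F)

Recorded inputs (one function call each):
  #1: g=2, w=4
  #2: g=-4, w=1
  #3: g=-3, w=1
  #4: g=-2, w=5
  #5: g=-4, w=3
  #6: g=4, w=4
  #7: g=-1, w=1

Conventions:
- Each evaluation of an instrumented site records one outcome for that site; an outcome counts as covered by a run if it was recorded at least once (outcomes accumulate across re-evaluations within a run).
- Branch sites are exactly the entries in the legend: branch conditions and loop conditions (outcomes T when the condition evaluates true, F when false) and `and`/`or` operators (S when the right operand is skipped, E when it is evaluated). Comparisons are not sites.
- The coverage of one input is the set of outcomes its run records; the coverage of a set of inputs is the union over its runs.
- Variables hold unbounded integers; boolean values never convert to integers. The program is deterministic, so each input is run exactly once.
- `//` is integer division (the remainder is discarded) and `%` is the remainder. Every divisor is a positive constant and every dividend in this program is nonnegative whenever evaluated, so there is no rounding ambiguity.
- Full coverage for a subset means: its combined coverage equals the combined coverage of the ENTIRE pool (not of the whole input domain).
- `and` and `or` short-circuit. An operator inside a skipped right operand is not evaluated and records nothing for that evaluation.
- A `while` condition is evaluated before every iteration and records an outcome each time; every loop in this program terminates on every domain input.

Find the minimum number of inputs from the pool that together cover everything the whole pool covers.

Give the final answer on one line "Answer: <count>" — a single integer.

#1 (g=2, w=4) -> covered: B1=F, B2=F, B3=T, B3=F, B4=F, B5=F, B6=E, B8=T, B9=T
#2 (g=-4, w=1) -> covered: B1=F, B2=F, B3=T, B3=F, B4=T, B4=F, B5=T, B6=E, B7=T
#3 (g=-3, w=1) -> covered: B1=F, B2=F, B3=T, B3=F, B4=T, B4=F, B5=T, B6=E, B7=T
#4 (g=-2, w=5) -> covered: B1=T, B2=F, B3=T, B3=F, B4=T, B4=F, B5=T, B6=S, B7=F
#5 (g=-4, w=3) -> covered: B1=F, B2=F, B3=T, B3=F, B4=T, B4=F, B5=F, B6=E, B8=F
#6 (g=4, w=4) -> covered: B1=F, B2=F, B3=T, B3=F, B4=F, B5=F, B6=E, B8=T, B9=T
#7 (g=-1, w=1) -> covered: B1=F, B2=F, B3=T, B3=F, B4=T, B4=F, B5=T, B6=E, B7=T
pool-wide coverage (16 outcomes): B1=T, B1=F, B2=F, B3=T, B3=F, B4=T, B4=F, B5=T, B5=F, B6=S, B6=E, B7=T, B7=F, B8=T, B8=F, B9=T
size 1 is not enough: best union over all size-1 subsets is 9/16
size 2 is not enough: best union over all size-2 subsets is 14/16
size 3 is not enough: best union over all size-3 subsets is 15/16
inputs {1, 2, 4, 5} (size 4) cover everything; no size-4 subset with a lexicographically smaller index list covers all 16

Answer: 4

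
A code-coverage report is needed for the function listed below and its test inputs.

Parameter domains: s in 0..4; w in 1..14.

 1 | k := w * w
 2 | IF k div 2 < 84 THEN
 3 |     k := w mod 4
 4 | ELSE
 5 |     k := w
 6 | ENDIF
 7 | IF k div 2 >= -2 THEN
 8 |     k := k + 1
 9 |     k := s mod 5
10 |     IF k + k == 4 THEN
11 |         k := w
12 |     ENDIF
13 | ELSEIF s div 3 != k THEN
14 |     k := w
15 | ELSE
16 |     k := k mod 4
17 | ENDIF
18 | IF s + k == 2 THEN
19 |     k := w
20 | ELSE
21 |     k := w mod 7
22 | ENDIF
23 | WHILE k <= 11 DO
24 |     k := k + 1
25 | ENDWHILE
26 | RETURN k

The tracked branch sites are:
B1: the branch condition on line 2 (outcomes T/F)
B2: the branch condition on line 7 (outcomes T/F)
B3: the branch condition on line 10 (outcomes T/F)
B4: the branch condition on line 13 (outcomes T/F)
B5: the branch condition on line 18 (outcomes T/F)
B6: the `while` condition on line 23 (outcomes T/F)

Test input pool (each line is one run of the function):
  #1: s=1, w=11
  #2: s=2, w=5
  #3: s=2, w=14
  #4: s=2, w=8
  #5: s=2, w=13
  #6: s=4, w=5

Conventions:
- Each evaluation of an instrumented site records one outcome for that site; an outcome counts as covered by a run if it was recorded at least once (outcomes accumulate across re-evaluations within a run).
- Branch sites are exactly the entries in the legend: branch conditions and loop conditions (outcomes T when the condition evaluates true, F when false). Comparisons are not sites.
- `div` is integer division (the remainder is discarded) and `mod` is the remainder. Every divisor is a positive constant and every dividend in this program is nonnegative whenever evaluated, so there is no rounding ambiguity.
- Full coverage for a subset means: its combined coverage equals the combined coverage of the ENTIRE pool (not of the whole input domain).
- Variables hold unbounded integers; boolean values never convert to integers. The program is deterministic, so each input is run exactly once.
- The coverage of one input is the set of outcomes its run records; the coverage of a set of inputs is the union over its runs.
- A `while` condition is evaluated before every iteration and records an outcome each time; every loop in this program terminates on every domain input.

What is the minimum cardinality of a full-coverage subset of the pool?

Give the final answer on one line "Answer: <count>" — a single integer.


input #1, s=1, w=11: events B1->T, B2->T, B3->F, B5->T, B6->T, B6->F; outcomes B1=T, B2=T, B3=F, B5=T, B6=T, B6=F
input #2, s=2, w=5: events B1->T, B2->T, B3->T, B5->F, B6->T, B6->T, B6->T, B6->T, B6->T, B6->T, B6->T, B6->F; outcomes B1=T, B2=T, B3=T, B5=F, B6=T, B6=F
input #3, s=2, w=14: events B1->F, B2->T, B3->T, B5->F, B6->T, B6->T, B6->T, B6->T, B6->T, B6->T, B6->T, B6->T, B6->T, B6->T, ...; outcomes B1=F, B2=T, B3=T, B5=F, B6=T, B6=F
input #4, s=2, w=8: events B1->T, B2->T, B3->T, B5->F, B6->T, B6->T, B6->T, B6->T, B6->T, B6->T, B6->T, B6->T, B6->T, B6->T, ...; outcomes B1=T, B2=T, B3=T, B5=F, B6=T, B6=F
input #5, s=2, w=13: events B1->F, B2->T, B3->T, B5->F, B6->T, B6->T, B6->T, B6->T, B6->T, B6->T, B6->F; outcomes B1=F, B2=T, B3=T, B5=F, B6=T, B6=F
input #6, s=4, w=5: events B1->T, B2->T, B3->F, B5->F, B6->T, B6->T, B6->T, B6->T, B6->T, B6->T, B6->T, B6->F; outcomes B1=T, B2=T, B3=F, B5=F, B6=T, B6=F
the full pool covers 9 outcomes: B1=T, B1=F, B2=T, B3=T, B3=F, B5=T, B5=F, B6=T, B6=F
every size-1 subset falls short of the 9 outcomes (best: 6/9)
size 2: inputs {1, 3} cover all 9 outcomes, and no lexicographically smaller subset of this size does
Answer: 2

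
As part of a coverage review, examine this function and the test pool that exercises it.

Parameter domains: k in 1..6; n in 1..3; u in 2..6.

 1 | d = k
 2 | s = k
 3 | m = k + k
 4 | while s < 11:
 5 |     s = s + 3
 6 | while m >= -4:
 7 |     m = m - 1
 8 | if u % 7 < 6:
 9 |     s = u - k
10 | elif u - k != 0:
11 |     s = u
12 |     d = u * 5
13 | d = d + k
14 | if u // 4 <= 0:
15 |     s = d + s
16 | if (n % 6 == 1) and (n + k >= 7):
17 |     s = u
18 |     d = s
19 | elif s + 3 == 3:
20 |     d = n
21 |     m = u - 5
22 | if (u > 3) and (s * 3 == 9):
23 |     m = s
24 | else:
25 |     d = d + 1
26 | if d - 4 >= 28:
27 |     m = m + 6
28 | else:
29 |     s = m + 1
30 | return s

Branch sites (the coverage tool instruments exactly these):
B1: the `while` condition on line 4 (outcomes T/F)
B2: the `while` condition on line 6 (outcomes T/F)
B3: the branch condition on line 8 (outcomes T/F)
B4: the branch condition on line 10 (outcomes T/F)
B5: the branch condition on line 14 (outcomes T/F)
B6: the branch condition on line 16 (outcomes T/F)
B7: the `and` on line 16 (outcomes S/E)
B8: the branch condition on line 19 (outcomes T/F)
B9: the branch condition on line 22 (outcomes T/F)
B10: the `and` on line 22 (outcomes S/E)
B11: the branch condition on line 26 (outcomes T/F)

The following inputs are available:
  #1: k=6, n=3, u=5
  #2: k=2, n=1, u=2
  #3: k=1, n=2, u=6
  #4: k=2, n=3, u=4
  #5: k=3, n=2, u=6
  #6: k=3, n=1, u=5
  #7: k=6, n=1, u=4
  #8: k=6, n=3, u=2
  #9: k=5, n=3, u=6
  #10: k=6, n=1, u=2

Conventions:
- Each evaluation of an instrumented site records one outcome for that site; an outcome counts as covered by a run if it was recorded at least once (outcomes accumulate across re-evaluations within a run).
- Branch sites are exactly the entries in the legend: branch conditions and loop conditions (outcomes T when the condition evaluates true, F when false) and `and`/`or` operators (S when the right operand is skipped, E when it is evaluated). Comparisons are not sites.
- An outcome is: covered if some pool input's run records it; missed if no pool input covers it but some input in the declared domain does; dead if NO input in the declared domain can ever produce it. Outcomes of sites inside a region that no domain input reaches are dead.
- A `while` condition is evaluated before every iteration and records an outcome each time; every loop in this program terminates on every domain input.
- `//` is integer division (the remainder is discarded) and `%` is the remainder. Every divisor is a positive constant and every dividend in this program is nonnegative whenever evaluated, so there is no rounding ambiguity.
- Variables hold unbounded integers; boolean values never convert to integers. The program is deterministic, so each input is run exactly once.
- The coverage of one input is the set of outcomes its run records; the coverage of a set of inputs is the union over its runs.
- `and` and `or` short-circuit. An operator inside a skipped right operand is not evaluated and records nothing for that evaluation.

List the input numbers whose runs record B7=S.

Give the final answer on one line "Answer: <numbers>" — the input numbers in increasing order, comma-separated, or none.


input #1 (k=6, n=3, u=5): records B7=S
input #2 (k=2, n=1, u=2): does not record B7=S
input #3 (k=1, n=2, u=6): records B7=S
input #4 (k=2, n=3, u=4): records B7=S
input #5 (k=3, n=2, u=6): records B7=S
input #6 (k=3, n=1, u=5): does not record B7=S
input #7 (k=6, n=1, u=4): does not record B7=S
input #8 (k=6, n=3, u=2): records B7=S
input #9 (k=5, n=3, u=6): records B7=S
input #10 (k=6, n=1, u=2): does not record B7=S
Answer: 1, 3, 4, 5, 8, 9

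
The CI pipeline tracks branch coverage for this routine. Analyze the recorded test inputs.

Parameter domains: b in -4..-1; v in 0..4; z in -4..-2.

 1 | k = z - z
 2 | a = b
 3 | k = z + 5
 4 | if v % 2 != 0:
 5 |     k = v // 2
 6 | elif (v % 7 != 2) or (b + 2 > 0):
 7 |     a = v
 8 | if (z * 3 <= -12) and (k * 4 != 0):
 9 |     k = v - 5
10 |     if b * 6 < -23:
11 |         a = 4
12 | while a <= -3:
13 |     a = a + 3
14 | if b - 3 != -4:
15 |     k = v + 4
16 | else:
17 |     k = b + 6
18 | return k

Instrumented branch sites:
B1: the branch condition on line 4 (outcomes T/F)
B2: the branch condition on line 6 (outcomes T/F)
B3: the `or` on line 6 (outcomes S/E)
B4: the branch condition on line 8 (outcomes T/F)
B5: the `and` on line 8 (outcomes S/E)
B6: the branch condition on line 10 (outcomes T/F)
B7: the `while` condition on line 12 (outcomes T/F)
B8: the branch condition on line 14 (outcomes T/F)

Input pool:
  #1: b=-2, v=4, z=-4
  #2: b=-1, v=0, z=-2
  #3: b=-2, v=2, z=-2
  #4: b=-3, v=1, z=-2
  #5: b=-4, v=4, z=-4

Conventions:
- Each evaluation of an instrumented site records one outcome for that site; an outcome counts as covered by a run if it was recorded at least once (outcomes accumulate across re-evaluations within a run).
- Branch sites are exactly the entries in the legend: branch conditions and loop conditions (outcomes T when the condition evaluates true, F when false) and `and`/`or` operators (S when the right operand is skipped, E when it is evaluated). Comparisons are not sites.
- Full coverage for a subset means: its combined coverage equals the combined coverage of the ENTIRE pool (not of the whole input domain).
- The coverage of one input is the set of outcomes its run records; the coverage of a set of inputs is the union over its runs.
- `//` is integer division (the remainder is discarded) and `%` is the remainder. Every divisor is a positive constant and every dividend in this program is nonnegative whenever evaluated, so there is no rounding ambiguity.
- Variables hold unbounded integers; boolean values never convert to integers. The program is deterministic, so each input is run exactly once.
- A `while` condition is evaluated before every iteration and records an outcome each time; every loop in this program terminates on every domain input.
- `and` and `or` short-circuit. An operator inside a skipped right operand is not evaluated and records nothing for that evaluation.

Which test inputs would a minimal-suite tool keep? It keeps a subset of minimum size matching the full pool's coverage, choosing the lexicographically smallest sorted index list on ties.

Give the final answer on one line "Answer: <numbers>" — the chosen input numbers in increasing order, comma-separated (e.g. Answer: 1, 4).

#1 (b=-2, v=4, z=-4) -> B1->F, B3->S, B2->T, B5->E, B4->T, B6->F, B7->F, B8->T; covered: B1=F, B2=T, B3=S, B4=T, B5=E, B6=F, B7=F, B8=T
#2 (b=-1, v=0, z=-2) -> B1->F, B3->S, B2->T, B5->S, B4->F, B7->F, B8->F; covered: B1=F, B2=T, B3=S, B4=F, B5=S, B7=F, B8=F
#3 (b=-2, v=2, z=-2) -> B1->F, B3->E, B2->F, B5->S, B4->F, B7->F, B8->T; covered: B1=F, B2=F, B3=E, B4=F, B5=S, B7=F, B8=T
#4 (b=-3, v=1, z=-2) -> B1->T, B5->S, B4->F, B7->T, B7->F, B8->T; covered: B1=T, B4=F, B5=S, B7=T, B7=F, B8=T
#5 (b=-4, v=4, z=-4) -> B1->F, B3->S, B2->T, B5->E, B4->T, B6->T, B7->F, B8->T; covered: B1=F, B2=T, B3=S, B4=T, B5=E, B6=T, B7=F, B8=T
together the pool reaches 16 outcomes: B1=T, B1=F, B2=T, B2=F, B3=S, B3=E, B4=T, B4=F, B5=S, B5=E, B6=T, B6=F, B7=T, B7=F, B8=T, B8=F
every size-1 subset falls short of the 16 outcomes (best: 8/16)
every size-2 subset falls short of the 16 outcomes (best: 12/16)
every size-3 subset falls short of the 16 outcomes (best: 14/16)
every size-4 subset falls short of the 16 outcomes (best: 15/16)
inputs {1, 2, 3, 4, 5} (size 5) cover everything; no size-5 subset with a lexicographically smaller index list covers all 16

Answer: 1, 2, 3, 4, 5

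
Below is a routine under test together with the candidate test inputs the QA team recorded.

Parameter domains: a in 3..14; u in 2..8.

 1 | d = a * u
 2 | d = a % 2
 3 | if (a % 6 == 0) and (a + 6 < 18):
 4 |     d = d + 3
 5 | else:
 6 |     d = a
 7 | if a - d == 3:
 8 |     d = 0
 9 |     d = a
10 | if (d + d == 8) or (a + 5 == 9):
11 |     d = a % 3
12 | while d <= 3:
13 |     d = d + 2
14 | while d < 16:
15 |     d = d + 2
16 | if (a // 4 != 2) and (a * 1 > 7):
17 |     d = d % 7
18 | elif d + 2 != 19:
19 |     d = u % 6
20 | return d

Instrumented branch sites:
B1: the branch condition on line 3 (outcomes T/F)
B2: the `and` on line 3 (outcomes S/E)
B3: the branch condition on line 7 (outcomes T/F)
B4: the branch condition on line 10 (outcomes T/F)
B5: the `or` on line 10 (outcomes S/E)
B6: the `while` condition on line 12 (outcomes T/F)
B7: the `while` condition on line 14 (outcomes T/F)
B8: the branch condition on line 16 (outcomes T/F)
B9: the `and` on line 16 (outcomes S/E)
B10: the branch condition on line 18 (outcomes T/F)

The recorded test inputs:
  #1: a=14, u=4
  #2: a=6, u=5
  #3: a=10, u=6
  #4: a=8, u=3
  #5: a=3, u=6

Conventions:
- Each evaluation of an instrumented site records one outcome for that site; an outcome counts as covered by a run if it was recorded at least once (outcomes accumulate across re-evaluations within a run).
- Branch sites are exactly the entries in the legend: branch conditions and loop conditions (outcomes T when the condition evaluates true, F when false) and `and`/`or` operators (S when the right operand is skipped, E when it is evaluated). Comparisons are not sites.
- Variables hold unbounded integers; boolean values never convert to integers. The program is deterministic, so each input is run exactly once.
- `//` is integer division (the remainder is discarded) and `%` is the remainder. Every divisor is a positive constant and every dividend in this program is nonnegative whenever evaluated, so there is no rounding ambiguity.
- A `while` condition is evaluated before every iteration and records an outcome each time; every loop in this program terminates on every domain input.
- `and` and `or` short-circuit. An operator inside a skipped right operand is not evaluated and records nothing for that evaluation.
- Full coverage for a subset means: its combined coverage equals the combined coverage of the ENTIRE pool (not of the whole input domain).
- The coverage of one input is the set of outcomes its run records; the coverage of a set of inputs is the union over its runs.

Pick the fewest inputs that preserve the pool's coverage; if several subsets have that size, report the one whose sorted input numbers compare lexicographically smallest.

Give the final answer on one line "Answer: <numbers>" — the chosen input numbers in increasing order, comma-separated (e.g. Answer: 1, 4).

#1 (a=14, u=4) -> B2->S, B1->F, B3->F, B5->E, B4->F, B6->F, B7->T, B7->F, B9->E, B8->T; covered: B1=F, B2=S, B3=F, B4=F, B5=E, B6=F, B7=T, B7=F, B8=T, B9=E
#2 (a=6, u=5) -> B2->E, B1->T, B3->T, B5->E, B4->F, B6->F, B7->T, B7->T, B7->T, B7->T, B7->T, B7->F, B9->E, B8->F, ...; covered: B1=T, B2=E, B3=T, B4=F, B5=E, B6=F, B7=T, B7=F, B8=F, B9=E, B10=T
#3 (a=10, u=6) -> B2->S, B1->F, B3->F, B5->E, B4->F, B6->F, B7->T, B7->T, B7->T, B7->F, B9->S, B8->F, B10->T; covered: B1=F, B2=S, B3=F, B4=F, B5=E, B6=F, B7=T, B7=F, B8=F, B9=S, B10=T
#4 (a=8, u=3) -> B2->S, B1->F, B3->F, B5->E, B4->F, B6->F, B7->T, B7->T, B7->T, B7->T, B7->F, B9->S, B8->F, B10->T; covered: B1=F, B2=S, B3=F, B4=F, B5=E, B6=F, B7=T, B7=F, B8=F, B9=S, B10=T
#5 (a=3, u=6) -> B2->S, B1->F, B3->F, B5->E, B4->F, B6->T, B6->F, B7->T, B7->T, B7->T, B7->T, B7->T, B7->T, B7->F, ...; covered: B1=F, B2=S, B3=F, B4=F, B5=E, B6=T, B6=F, B7=T, B7=F, B8=F, B9=E, B10=F
together the pool reaches 18 outcomes: B1=T, B1=F, B2=S, B2=E, B3=T, B3=F, B4=F, B5=E, B6=T, B6=F, B7=T, B7=F, B8=T, B8=F, B9=S, B9=E, B10=T, B10=F
no size-1 subset reaches all 18 outcomes (best union: 12/18)
no size-2 subset reaches all 18 outcomes (best union: 16/18)
no size-3 subset reaches all 18 outcomes (best union: 17/18)
inputs {1, 2, 3, 5} (size 4) cover everything; no size-4 subset with a lexicographically smaller index list covers all 18

Answer: 1, 2, 3, 5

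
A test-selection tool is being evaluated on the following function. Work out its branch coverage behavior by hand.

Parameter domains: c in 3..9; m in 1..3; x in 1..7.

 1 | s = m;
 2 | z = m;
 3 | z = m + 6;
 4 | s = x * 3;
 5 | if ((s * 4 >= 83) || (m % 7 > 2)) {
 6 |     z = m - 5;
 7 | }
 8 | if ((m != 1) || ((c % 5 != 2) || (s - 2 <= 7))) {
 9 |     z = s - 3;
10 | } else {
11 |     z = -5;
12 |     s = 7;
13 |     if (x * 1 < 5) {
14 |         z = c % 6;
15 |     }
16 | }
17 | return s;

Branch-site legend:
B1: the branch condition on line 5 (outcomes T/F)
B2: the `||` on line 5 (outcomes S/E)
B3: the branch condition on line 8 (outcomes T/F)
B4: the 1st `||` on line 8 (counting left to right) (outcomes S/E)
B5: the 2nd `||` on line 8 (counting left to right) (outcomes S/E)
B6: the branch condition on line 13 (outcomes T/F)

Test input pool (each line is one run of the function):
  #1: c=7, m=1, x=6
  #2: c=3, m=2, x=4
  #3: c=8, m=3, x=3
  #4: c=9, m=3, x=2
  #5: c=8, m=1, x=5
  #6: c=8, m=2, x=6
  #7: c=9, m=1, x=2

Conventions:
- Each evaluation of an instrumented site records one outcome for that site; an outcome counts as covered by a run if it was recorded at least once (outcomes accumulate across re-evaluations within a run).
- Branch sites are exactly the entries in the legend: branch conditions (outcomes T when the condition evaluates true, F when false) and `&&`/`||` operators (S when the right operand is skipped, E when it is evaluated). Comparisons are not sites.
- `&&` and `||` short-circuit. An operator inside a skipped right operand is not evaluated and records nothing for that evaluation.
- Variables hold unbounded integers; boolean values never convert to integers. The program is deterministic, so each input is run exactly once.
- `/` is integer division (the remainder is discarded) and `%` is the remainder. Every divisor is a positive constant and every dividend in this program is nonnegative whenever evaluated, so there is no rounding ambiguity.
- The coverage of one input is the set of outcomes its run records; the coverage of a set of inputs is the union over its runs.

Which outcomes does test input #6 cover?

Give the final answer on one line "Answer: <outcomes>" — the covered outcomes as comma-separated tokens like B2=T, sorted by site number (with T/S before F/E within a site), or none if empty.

Simulating input #6 (c=8, m=2, x=6) step by step:
  B2->E, B1->F, B4->S, B3->T
collecting distinct outcomes: B1=F, B2=E, B3=T, B4=S

Answer: B1=F, B2=E, B3=T, B4=S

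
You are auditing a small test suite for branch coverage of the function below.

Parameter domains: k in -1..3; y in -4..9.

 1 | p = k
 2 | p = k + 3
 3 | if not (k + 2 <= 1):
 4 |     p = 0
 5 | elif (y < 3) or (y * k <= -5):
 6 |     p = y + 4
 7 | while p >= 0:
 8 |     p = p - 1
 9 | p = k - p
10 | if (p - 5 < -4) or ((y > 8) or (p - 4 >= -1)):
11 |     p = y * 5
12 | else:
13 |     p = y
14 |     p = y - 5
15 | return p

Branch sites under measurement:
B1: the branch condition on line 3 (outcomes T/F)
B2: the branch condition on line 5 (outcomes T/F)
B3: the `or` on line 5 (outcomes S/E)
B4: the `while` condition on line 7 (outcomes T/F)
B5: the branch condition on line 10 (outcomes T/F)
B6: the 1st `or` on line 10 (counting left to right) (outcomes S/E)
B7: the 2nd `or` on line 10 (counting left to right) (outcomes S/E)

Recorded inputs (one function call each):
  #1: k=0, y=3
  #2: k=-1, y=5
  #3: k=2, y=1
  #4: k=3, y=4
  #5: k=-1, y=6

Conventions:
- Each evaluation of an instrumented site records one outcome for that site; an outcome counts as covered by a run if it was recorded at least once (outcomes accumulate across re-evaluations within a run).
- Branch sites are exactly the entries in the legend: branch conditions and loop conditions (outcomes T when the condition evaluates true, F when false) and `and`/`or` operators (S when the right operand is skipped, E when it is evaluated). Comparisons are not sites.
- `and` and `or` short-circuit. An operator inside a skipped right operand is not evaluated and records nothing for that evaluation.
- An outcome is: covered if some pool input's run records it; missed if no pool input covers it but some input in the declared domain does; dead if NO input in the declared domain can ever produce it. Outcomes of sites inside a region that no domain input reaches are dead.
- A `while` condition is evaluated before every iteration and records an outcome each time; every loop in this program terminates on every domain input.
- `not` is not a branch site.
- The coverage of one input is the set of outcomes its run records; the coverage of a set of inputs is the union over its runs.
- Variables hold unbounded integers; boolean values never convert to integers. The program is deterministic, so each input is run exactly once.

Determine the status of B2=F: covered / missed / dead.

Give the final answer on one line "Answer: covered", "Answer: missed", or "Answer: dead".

no pool input records B2=F
but domain input (k=-1, y=3) does record it -> reachable, so missed

Answer: missed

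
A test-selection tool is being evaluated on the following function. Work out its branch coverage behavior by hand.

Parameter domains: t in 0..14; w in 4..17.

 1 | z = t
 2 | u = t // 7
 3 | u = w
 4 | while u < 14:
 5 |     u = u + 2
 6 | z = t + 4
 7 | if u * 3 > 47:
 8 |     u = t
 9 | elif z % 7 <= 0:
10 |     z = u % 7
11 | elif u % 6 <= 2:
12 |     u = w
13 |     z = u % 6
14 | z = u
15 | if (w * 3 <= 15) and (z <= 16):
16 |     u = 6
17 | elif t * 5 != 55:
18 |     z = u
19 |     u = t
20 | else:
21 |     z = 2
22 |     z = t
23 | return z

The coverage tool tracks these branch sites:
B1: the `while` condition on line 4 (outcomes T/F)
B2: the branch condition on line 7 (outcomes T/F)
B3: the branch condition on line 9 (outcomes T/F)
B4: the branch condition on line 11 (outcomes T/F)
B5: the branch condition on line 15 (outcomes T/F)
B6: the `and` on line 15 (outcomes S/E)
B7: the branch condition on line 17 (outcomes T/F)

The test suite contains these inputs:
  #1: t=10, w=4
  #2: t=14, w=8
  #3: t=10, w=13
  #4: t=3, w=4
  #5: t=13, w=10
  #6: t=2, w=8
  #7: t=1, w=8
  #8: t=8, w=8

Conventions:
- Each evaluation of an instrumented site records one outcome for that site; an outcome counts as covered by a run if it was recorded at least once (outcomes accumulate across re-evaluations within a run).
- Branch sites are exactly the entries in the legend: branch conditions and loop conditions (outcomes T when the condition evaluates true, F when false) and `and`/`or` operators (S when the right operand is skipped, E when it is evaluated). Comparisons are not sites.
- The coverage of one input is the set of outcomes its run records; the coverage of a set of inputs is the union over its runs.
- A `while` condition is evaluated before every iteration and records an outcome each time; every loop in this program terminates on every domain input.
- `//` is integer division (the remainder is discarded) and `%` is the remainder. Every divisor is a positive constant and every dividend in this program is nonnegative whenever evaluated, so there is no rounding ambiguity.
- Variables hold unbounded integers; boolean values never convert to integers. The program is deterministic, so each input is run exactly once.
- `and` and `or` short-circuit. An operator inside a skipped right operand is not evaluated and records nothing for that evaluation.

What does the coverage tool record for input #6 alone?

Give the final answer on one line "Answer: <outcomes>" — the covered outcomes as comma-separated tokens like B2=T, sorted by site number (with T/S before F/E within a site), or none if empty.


Event log for input #6 (t=2, w=8):
  B1->T, B1->T, B1->T, B1->F, B2->F, B3->F, B4->T, B6->S, B5->F, B7->T
deduplicating events, the covered set is: B1=T, B1=F, B2=F, B3=F, B4=T, B5=F, B6=S, B7=T
Answer: B1=T, B1=F, B2=F, B3=F, B4=T, B5=F, B6=S, B7=T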